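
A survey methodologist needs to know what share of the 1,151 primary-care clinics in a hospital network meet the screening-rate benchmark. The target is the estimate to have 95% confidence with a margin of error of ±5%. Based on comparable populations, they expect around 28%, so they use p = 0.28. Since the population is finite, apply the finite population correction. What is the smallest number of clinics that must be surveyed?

245

For 95% confidence, z = 1.96.
Unadjusted: n₀ = 1.96² × 0.28 × 0.72 / 0.050² ≈ 309.79, so n₀ = 310.
Finite population correction with N = 1,151: n = n₀ / (1 + (n₀−1)/N) = 310 / (1 + 309/1151) = 310 / 1.2685 ≈ 244.39.
Rounding up, n = 245.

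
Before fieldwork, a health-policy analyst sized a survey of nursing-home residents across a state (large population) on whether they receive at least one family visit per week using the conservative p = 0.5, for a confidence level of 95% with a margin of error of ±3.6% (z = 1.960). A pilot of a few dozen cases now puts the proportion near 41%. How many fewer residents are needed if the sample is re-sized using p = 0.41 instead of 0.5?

24

Conservative (p = 0.5): n = 1.960² × 0.25 / 0.036² ≈ 741.05 → 742.
Using p = 0.41: p(1−p) = 0.2419, so n = 1.960² × 0.2419 / 0.036² ≈ 717.04 → 718.
Reduction: 742 − 718 = 24.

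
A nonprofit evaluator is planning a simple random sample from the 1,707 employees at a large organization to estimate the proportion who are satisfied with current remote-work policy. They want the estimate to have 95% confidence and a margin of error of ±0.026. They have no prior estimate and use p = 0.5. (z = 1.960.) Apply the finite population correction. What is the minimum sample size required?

Unadjusted: n₀ = 1.960² × 0.50 × 0.50 / 0.026² ≈ 1420.71, so n₀ = 1421.
Finite population correction with N = 1,707: n = n₀ / (1 + (n₀−1)/N) = 1421 / (1 + 1420/1707) = 1421 / 1.8319 ≈ 775.71.
Rounding up, n = 776.

776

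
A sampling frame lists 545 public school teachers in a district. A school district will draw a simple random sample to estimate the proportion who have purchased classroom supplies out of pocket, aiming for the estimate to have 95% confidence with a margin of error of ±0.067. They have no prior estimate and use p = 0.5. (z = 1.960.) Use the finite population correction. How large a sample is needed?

Unadjusted: n₀ = 1.960² × 0.50 × 0.50 / 0.067² ≈ 213.95, so n₀ = 214.
Finite population correction with N = 545: n = n₀ / (1 + (n₀−1)/N) = 214 / (1 + 213/545) = 214 / 1.3908 ≈ 153.87.
Rounding up, n = 154.

154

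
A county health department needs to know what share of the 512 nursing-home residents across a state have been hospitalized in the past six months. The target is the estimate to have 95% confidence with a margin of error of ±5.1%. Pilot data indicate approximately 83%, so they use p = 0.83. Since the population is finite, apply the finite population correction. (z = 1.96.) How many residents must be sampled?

Unadjusted: n₀ = 1.96² × 0.83 × 0.17 / 0.051² ≈ 208.40, so n₀ = 209.
Finite population correction with N = 512: n = n₀ / (1 + (n₀−1)/N) = 209 / (1 + 208/512) = 209 / 1.4062 ≈ 148.62.
Rounding up, n = 149.

149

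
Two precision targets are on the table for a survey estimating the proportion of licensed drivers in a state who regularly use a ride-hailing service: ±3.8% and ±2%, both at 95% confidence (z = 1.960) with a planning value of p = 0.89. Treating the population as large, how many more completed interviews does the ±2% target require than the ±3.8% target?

680

At ±3.8%: n = 1.960² × 0.0979 / 0.038² ≈ 260.45 → 261.
At ±2%: n = 1.960² × 0.0979 / 0.020² ≈ 940.23 → 941.
Additional respondents: 941 − 261 = 680.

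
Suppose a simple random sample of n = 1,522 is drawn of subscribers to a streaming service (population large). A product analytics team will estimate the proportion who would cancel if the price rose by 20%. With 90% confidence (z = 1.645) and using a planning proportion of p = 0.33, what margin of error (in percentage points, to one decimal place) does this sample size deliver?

SE(p̂) = √[p(1−p)/n] = √[0.2211/1522] = 0.01205.
E = z × SE = 1.645 × 0.01205 = 0.01983, or 2.0 percentage points.

2.0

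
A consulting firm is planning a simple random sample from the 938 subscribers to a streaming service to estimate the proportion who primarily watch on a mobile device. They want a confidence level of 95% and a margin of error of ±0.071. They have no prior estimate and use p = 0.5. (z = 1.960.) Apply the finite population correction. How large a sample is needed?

Unadjusted: n₀ = 1.960² × 0.50 × 0.50 / 0.071² ≈ 190.52, so n₀ = 191.
Finite population correction with N = 938: n = n₀ / (1 + (n₀−1)/N) = 191 / (1 + 190/938) = 191 / 1.2026 ≈ 158.83.
Rounding up, n = 159.

159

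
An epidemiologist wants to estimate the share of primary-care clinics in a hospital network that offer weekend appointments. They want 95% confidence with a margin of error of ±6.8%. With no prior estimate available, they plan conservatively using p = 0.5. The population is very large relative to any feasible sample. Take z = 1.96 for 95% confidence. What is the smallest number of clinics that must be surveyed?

With p = 0.5, p(1−p) = 0.25.
n = z²·p(1−p)/E² = 1.96² × 0.2500 / 0.068² = 3.8416 × 0.2500 / 0.004624 ≈ 207.70.
Rounding up gives n = 208.

208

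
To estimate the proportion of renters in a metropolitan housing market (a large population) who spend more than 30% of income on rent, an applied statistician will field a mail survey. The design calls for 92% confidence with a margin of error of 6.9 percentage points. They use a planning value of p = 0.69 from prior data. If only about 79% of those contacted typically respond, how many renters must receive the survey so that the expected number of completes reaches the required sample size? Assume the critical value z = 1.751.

Completed interviews needed: n₀ = 1.751² × 0.2139 / 0.069² ≈ 137.75 → 138.
At a 79% response rate, contacts needed = 138 / 0.79 ≈ 174.68 → 175.

175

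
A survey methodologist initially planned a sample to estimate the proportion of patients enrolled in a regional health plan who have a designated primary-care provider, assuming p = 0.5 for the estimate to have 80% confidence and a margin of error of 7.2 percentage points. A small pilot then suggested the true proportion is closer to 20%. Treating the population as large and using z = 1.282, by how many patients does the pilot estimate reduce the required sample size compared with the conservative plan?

Conservative (p = 0.5): n = 1.282² × 0.25 / 0.072² ≈ 79.26 → 80.
Using p = 0.20: p(1−p) = 0.1600, so n = 1.282² × 0.1600 / 0.072² ≈ 50.73 → 51.
Reduction: 80 − 51 = 29.

29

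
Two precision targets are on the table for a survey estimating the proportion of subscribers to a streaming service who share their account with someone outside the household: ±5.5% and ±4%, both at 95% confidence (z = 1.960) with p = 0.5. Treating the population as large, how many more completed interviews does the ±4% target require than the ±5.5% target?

283

At ±5.5%: n = 1.960² × 0.2500 / 0.055² ≈ 317.49 → 318.
At ±4%: n = 1.960² × 0.2500 / 0.040² ≈ 600.25 → 601.
Additional respondents: 601 − 318 = 283.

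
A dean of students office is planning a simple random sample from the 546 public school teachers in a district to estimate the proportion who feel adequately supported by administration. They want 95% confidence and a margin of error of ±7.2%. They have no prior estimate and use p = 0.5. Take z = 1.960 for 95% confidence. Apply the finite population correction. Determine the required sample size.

139

Unadjusted: n₀ = 1.960² × 0.50 × 0.50 / 0.072² ≈ 185.26, so n₀ = 186.
Finite population correction with N = 546: n = n₀ / (1 + (n₀−1)/N) = 186 / (1 + 185/546) = 186 / 1.3388 ≈ 138.93.
Rounding up, n = 139.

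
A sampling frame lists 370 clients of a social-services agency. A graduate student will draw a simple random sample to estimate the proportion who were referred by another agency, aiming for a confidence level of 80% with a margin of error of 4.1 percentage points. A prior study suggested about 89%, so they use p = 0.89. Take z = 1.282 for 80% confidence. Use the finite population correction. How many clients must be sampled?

Unadjusted: n₀ = 1.282² × 0.89 × 0.11 / 0.041² ≈ 95.72, so n₀ = 96.
Finite population correction with N = 370: n = n₀ / (1 + (n₀−1)/N) = 96 / (1 + 95/370) = 96 / 1.2568 ≈ 76.39.
Rounding up, n = 77.

77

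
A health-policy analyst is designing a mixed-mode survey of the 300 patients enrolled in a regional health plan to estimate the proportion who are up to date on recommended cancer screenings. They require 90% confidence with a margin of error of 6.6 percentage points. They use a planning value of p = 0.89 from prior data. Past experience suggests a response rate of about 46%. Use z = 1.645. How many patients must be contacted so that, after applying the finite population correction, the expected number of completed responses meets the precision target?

Completed interviews needed (unadjusted): n₀ = 1.645² × 0.0979 / 0.066² ≈ 60.82 → 61.
FPC for N = 300: n = 61 / (1 + 60/300) = 61 / 1.2000 ≈ 50.83 → 51.
At a 46% response rate, contacts needed = 51 / 0.46 ≈ 110.87 → 111.

111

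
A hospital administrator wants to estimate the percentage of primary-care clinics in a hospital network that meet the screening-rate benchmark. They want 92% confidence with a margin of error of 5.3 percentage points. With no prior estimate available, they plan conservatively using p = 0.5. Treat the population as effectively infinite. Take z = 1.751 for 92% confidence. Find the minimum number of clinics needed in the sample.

With p = 0.5, p(1−p) = 0.25.
n = z²·p(1−p)/E² = 1.751² × 0.2500 / 0.053² = 3.0660 × 0.2500 / 0.002809 ≈ 272.87.
Rounding up gives n = 273.

273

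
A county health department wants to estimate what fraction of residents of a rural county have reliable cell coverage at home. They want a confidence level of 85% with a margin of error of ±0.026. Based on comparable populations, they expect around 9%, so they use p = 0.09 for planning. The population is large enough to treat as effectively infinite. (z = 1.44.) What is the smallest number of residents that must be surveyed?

With p = 0.09, p(1−p) = 0.0819.
n = z²·p(1−p)/E² = 1.44² × 0.0819 / 0.026² = 2.0736 × 0.0819 / 0.000676 ≈ 251.22.
Rounding up gives n = 252.

252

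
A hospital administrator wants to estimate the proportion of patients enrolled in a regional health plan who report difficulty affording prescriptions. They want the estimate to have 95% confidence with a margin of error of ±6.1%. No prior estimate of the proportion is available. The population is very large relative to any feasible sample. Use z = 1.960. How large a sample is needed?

With no prior estimate, use p = 0.5, giving p(1−p) = 0.25.
n = z²·p(1−p)/E² = 1.960² × 0.2500 / 0.061² = 3.8416 × 0.2500 / 0.003721 ≈ 258.10.
Rounding up gives n = 259.

259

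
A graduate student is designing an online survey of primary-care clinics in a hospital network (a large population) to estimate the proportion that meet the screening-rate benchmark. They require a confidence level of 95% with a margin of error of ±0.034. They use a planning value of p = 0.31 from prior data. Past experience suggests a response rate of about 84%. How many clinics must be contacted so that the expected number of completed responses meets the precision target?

847

For 95% confidence, z = 1.96.
Completed interviews needed: n₀ = 1.96² × 0.2139 / 0.034² ≈ 710.83 → 711.
At an 84% response rate, contacts needed = 711 / 0.84 ≈ 846.43 → 847.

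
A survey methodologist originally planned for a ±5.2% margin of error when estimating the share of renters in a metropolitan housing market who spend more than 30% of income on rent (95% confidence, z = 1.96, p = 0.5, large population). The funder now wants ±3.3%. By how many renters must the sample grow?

526

At ±5.2%: n = 1.96² × 0.2500 / 0.052² ≈ 355.18 → 356.
At ±3.3%: n = 1.96² × 0.2500 / 0.033² ≈ 881.91 → 882.
Additional respondents: 882 − 356 = 526.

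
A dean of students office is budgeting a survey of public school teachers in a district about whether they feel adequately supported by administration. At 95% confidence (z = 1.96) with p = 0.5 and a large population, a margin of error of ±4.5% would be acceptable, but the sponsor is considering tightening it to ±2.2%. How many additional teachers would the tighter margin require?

At ±4.5%: n = 1.96² × 0.2500 / 0.045² ≈ 474.27 → 475.
At ±2.2%: n = 1.96² × 0.2500 / 0.022² ≈ 1984.30 → 1985.
Additional respondents: 1985 − 475 = 1510.

1510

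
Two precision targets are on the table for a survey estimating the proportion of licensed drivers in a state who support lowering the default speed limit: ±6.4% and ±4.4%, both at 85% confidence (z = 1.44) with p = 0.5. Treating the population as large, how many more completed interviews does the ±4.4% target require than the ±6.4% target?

141

At ±6.4%: n = 1.44² × 0.2500 / 0.064² ≈ 126.56 → 127.
At ±4.4%: n = 1.44² × 0.2500 / 0.044² ≈ 267.77 → 268.
Additional respondents: 268 − 127 = 141.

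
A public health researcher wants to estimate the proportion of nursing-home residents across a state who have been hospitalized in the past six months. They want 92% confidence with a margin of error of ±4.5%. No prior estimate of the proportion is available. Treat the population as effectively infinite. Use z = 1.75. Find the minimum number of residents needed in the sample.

With no prior estimate, use p = 0.5, giving p(1−p) = 0.25.
n = z²·p(1−p)/E² = 1.75² × 0.2500 / 0.045² = 3.0625 × 0.2500 / 0.002025 ≈ 378.09.
Rounding up gives n = 379.

379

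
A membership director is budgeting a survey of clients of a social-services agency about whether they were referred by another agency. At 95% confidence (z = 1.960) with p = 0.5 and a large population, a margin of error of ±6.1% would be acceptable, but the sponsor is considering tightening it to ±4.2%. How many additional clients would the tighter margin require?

286

At ±6.1%: n = 1.960² × 0.2500 / 0.061² ≈ 258.10 → 259.
At ±4.2%: n = 1.960² × 0.2500 / 0.042² ≈ 544.44 → 545.
Additional respondents: 545 − 259 = 286.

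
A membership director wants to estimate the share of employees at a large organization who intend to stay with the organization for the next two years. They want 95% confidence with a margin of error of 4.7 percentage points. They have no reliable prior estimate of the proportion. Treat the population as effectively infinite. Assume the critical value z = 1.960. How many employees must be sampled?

435

With no prior estimate, use p = 0.5, giving p(1−p) = 0.25.
n = z²·p(1−p)/E² = 1.960² × 0.2500 / 0.047² = 3.8416 × 0.2500 / 0.002209 ≈ 434.77.
Rounding up gives n = 435.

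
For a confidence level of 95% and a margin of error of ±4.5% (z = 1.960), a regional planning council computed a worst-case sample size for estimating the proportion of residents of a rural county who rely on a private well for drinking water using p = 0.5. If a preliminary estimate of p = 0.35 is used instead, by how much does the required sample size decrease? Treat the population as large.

Conservative (p = 0.5): n = 1.960² × 0.25 / 0.045² ≈ 474.27 → 475.
Using p = 0.35: p(1−p) = 0.2275, so n = 1.960² × 0.2275 / 0.045² ≈ 431.59 → 432.
Reduction: 475 − 432 = 43.

43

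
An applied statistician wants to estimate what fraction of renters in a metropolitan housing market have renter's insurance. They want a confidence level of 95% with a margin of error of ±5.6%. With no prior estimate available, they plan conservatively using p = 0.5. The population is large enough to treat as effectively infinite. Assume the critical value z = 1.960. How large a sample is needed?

307

With p = 0.5, p(1−p) = 0.25.
n = z²·p(1−p)/E² = 1.960² × 0.2500 / 0.056² = 3.8416 × 0.2500 / 0.003136 ≈ 306.25.
Rounding up gives n = 307.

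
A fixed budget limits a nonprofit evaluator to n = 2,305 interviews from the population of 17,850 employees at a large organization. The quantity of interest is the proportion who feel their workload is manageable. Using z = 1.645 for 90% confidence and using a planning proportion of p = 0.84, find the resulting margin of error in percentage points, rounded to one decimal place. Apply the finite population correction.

Finite-population factor: (N−n)/(N−1) = (17850−2305)/(17850−1) = 0.8709.
SE(p̂) = √[p(1−p)/n · (N−n)/(N−1)] = √[0.1344/2305 × 0.8709] = 0.00713.
E = z × SE = 1.645 × 0.00713 = 0.01172 ≈ 1.2 percentage points.

1.2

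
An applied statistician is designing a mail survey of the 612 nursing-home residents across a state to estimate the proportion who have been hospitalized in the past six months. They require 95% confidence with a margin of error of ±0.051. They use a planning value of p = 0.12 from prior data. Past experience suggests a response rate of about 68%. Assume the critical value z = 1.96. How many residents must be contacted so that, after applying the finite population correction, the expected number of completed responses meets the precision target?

Completed interviews needed (unadjusted): n₀ = 1.96² × 0.1056 / 0.051² ≈ 155.97 → 156.
FPC for N = 612: n = 156 / (1 + 155/612) = 156 / 1.2533 ≈ 124.47 → 125.
At a 68% response rate, contacts needed = 125 / 0.68 ≈ 183.82 → 184.

184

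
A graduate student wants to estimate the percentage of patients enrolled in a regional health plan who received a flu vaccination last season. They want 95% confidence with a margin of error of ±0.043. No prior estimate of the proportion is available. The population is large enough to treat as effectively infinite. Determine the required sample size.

520

For 95% confidence, z = 1.96.
With no prior estimate, use p = 0.5, giving p(1−p) = 0.25.
n = z²·p(1−p)/E² = 1.96² × 0.2500 / 0.043² = 3.8416 × 0.2500 / 0.001849 ≈ 519.42.
Rounding up gives n = 520.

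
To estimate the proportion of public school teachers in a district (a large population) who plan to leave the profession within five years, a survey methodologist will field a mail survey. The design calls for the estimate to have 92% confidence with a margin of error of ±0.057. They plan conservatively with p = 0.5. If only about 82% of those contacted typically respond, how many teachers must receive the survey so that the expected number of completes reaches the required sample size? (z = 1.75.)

Completed interviews needed: n₀ = 1.75² × 0.2500 / 0.057² ≈ 235.65 → 236.
At an 82% response rate, contacts needed = 236 / 0.82 ≈ 287.80 → 288.

288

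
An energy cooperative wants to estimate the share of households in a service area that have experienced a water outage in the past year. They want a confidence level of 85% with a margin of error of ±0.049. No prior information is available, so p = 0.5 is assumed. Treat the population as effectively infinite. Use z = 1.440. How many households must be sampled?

216

With p = 0.5, p(1−p) = 0.25.
n = z²·p(1−p)/E² = 1.440² × 0.2500 / 0.049² = 2.0736 × 0.2500 / 0.002401 ≈ 215.91.
Rounding up gives n = 216.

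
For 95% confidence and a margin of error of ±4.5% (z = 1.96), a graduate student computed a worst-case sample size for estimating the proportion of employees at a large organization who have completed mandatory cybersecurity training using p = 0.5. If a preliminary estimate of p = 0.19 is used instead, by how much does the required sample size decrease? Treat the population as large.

183

Conservative (p = 0.5): n = 1.96² × 0.25 / 0.045² ≈ 474.27 → 475.
Using p = 0.19: p(1−p) = 0.1539, so n = 1.96² × 0.1539 / 0.045² ≈ 291.96 → 292.
Reduction: 475 − 292 = 183.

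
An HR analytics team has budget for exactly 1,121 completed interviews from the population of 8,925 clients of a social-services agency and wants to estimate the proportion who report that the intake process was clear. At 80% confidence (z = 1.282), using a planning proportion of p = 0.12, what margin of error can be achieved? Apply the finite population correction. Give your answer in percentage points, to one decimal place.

1.2

Finite-population factor: (N−n)/(N−1) = (8925−1121)/(8925−1) = 0.8745.
SE(p̂) = √[p(1−p)/n · (N−n)/(N−1)] = √[0.1056/1121 × 0.8745] = 0.00908.
E = z × SE = 1.282 × 0.00908 = 0.01164 ≈ 1.2 percentage points.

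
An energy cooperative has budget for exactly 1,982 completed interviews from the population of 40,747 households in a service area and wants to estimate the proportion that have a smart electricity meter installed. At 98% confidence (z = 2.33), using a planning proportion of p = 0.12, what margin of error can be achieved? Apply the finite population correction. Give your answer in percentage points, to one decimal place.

Finite-population factor: (N−n)/(N−1) = (40747−1982)/(40747−1) = 0.9514.
SE(p̂) = √[p(1−p)/n · (N−n)/(N−1)] = √[0.1056/1982 × 0.9514] = 0.00712.
E = z × SE = 2.33 × 0.00712 = 0.01659 ≈ 1.7 percentage points.

1.7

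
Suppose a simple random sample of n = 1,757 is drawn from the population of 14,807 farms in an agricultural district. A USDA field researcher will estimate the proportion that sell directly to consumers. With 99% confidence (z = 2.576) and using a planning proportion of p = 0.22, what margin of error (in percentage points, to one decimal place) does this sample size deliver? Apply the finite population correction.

Finite-population factor: (N−n)/(N−1) = (14807−1757)/(14807−1) = 0.8814.
SE(p̂) = √[p(1−p)/n · (N−n)/(N−1)] = √[0.1716/1757 × 0.8814] = 0.00928.
E = z × SE = 2.576 × 0.00928 = 0.02390 ≈ 2.4 percentage points.

2.4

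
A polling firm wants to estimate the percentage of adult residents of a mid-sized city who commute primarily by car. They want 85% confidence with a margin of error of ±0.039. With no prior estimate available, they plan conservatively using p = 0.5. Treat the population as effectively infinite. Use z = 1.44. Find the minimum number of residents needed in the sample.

With p = 0.5, p(1−p) = 0.25.
n = z²·p(1−p)/E² = 1.44² × 0.2500 / 0.039² = 2.0736 × 0.2500 / 0.001521 ≈ 340.83.
Rounding up gives n = 341.

341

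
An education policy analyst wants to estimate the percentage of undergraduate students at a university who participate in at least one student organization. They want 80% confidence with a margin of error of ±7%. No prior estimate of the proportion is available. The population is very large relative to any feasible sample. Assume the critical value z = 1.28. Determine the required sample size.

With no prior estimate, use p = 0.5, giving p(1−p) = 0.25.
n = z²·p(1−p)/E² = 1.28² × 0.2500 / 0.070² = 1.6384 × 0.2500 / 0.004900 ≈ 83.59.
Rounding up gives n = 84.

84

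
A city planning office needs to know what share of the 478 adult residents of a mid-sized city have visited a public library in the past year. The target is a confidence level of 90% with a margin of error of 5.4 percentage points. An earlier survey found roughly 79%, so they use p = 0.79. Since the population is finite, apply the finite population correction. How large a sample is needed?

117

For 90% confidence, z = 1.645.
Unadjusted: n₀ = 1.645² × 0.79 × 0.21 / 0.054² ≈ 153.95, so n₀ = 154.
Finite population correction with N = 478: n = n₀ / (1 + (n₀−1)/N) = 154 / (1 + 153/478) = 154 / 1.3201 ≈ 116.66.
Rounding up, n = 117.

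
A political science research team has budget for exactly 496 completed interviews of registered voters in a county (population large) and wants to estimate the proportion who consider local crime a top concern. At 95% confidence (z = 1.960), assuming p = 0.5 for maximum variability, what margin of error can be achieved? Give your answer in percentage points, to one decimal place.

SE(p̂) = √[p(1−p)/n] = √[0.2500/496] = 0.02245.
E = z × SE = 1.960 × 0.02245 = 0.04400, or 4.4 percentage points.

4.4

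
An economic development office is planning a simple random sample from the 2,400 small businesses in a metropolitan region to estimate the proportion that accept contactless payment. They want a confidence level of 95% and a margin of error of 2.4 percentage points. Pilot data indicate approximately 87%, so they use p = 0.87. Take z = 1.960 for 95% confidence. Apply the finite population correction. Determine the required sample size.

Unadjusted: n₀ = 1.960² × 0.87 × 0.13 / 0.024² ≈ 754.31, so n₀ = 755.
Finite population correction with N = 2,400: n = n₀ / (1 + (n₀−1)/N) = 755 / (1 + 754/2400) = 755 / 1.3142 ≈ 574.51.
Rounding up, n = 575.

575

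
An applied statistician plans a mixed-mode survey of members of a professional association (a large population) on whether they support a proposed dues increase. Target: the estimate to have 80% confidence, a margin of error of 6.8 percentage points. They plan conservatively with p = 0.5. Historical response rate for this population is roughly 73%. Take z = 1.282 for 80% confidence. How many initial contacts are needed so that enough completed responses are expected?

122

Completed interviews needed: n₀ = 1.282² × 0.2500 / 0.068² ≈ 88.86 → 89.
At a 73% response rate, contacts needed = 89 / 0.73 ≈ 121.92 → 122.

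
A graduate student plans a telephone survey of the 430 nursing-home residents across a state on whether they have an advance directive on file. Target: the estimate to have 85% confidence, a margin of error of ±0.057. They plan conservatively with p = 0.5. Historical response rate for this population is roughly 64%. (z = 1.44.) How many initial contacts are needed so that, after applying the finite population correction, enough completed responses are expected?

183

Completed interviews needed (unadjusted): n₀ = 1.44² × 0.2500 / 0.057² ≈ 159.56 → 160.
FPC for N = 430: n = 160 / (1 + 159/430) = 160 / 1.3698 ≈ 116.81 → 117.
At a 64% response rate, contacts needed = 117 / 0.64 ≈ 182.81 → 183.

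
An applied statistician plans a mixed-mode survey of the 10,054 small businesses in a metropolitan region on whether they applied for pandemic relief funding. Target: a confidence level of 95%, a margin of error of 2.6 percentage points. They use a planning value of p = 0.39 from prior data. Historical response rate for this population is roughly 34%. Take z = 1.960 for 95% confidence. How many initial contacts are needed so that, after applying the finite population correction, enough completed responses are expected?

Completed interviews needed (unadjusted): n₀ = 1.960² × 0.2379 / 0.026² ≈ 1351.95 → 1352.
FPC for N = 10,054: n = 1352 / (1 + 1351/10054) = 1352 / 1.1344 ≈ 1191.85 → 1192.
At a 34% response rate, contacts needed = 1192 / 0.34 ≈ 3505.88 → 3506.

3506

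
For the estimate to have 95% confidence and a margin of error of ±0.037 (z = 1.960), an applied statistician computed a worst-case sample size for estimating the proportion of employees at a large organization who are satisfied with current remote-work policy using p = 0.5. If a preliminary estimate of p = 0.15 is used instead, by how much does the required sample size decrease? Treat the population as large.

Conservative (p = 0.5): n = 1.960² × 0.25 / 0.037² ≈ 701.53 → 702.
Using p = 0.15: p(1−p) = 0.1275, so n = 1.960² × 0.1275 / 0.037² ≈ 357.78 → 358.
Reduction: 702 − 358 = 344.

344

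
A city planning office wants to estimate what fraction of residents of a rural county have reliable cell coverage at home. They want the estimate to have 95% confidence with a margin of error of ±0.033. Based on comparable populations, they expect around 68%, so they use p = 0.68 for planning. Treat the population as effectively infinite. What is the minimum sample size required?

For 95% confidence, z = 1.960.
With p = 0.68, p(1−p) = 0.2176.
n = z²·p(1−p)/E² = 1.960² × 0.2176 / 0.033² = 3.8416 × 0.2176 / 0.001089 ≈ 767.61.
Rounding up gives n = 768.

768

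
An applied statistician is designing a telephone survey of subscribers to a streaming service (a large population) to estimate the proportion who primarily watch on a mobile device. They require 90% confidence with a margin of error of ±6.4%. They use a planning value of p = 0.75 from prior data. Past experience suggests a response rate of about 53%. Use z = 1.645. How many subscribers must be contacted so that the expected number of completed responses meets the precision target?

Completed interviews needed: n₀ = 1.645² × 0.1875 / 0.064² ≈ 123.87 → 124.
At a 53% response rate, contacts needed = 124 / 0.53 ≈ 233.96 → 234.

234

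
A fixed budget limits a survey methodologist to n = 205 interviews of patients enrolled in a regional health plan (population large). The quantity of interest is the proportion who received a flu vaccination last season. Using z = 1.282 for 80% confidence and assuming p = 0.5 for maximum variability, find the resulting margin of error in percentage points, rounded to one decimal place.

SE(p̂) = √[p(1−p)/n] = √[0.2500/205] = 0.03492.
E = z × SE = 1.282 × 0.03492 = 0.04477, or 4.5 percentage points.

4.5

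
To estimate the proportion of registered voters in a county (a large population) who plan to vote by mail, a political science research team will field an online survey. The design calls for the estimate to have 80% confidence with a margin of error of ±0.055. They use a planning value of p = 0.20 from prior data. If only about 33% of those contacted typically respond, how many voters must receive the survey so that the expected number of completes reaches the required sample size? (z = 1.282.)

264

Completed interviews needed: n₀ = 1.282² × 0.1600 / 0.055² ≈ 86.93 → 87.
At a 33% response rate, contacts needed = 87 / 0.33 ≈ 263.64 → 264.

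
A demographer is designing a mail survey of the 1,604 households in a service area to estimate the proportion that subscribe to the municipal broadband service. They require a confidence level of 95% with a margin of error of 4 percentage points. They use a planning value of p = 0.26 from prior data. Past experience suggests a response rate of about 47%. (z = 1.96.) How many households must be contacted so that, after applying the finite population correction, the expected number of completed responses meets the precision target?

764

Completed interviews needed (unadjusted): n₀ = 1.96² × 0.1924 / 0.040² ≈ 461.95 → 462.
FPC for N = 1,604: n = 462 / (1 + 461/1604) = 462 / 1.2874 ≈ 358.86 → 359.
At a 47% response rate, contacts needed = 359 / 0.47 ≈ 763.83 → 764.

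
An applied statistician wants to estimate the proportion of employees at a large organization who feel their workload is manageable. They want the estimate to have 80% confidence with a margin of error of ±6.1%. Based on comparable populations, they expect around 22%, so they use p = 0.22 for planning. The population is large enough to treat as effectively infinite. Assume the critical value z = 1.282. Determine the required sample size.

With p = 0.22, p(1−p) = 0.1716.
n = z²·p(1−p)/E² = 1.282² × 0.1716 / 0.061² = 1.6435 × 0.1716 / 0.003721 ≈ 75.79.
Rounding up gives n = 76.

76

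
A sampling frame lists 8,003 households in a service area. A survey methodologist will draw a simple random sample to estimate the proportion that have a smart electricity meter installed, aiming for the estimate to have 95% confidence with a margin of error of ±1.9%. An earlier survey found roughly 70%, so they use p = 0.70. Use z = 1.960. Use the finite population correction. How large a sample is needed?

1748

Unadjusted: n₀ = 1.960² × 0.70 × 0.30 / 0.019² ≈ 2234.73, so n₀ = 2235.
Finite population correction with N = 8,003: n = n₀ / (1 + (n₀−1)/N) = 2235 / (1 + 2234/8003) = 2235 / 1.2791 ≈ 1747.26.
Rounding up, n = 1748.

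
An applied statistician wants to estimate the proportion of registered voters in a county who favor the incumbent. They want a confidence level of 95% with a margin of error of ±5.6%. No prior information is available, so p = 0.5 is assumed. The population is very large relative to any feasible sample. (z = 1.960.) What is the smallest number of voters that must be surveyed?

307

With p = 0.5, p(1−p) = 0.25.
n = z²·p(1−p)/E² = 1.960² × 0.2500 / 0.056² = 3.8416 × 0.2500 / 0.003136 ≈ 306.25.
Rounding up gives n = 307.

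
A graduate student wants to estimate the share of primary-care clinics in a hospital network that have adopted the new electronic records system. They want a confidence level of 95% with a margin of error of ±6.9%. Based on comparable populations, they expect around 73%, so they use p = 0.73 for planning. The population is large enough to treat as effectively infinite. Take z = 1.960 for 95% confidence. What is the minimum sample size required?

160

With p = 0.73, p(1−p) = 0.1971.
n = z²·p(1−p)/E² = 1.960² × 0.1971 / 0.069² = 3.8416 × 0.1971 / 0.004761 ≈ 159.04.
Rounding up gives n = 160.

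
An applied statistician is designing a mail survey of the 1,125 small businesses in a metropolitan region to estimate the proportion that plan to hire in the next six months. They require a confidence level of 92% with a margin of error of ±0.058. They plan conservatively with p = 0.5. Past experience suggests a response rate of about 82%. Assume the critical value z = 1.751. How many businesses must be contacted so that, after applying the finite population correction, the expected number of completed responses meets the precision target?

232

Completed interviews needed (unadjusted): n₀ = 1.751² × 0.2500 / 0.058² ≈ 227.85 → 228.
FPC for N = 1,125: n = 228 / (1 + 227/1125) = 228 / 1.2018 ≈ 189.72 → 190.
At an 82% response rate, contacts needed = 190 / 0.82 ≈ 231.71 → 232.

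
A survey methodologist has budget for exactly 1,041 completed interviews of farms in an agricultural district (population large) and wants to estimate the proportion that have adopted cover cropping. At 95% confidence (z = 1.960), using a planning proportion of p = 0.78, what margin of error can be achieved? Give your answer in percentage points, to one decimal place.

SE(p̂) = √[p(1−p)/n] = √[0.1716/1041] = 0.01284.
E = z × SE = 1.960 × 0.01284 = 0.02516, or 2.5 percentage points.

2.5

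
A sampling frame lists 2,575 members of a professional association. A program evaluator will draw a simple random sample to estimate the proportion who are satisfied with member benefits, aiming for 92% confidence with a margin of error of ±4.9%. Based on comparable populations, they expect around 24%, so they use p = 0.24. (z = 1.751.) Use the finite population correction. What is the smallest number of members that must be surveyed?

Unadjusted: n₀ = 1.751² × 0.24 × 0.76 / 0.049² ≈ 232.92, so n₀ = 233.
Finite population correction with N = 2,575: n = n₀ / (1 + (n₀−1)/N) = 233 / (1 + 232/2575) = 233 / 1.0901 ≈ 213.74.
Rounding up, n = 214.

214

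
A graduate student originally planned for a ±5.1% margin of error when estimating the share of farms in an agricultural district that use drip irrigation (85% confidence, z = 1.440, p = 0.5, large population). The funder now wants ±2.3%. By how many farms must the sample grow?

780

At ±5.1%: n = 1.440² × 0.2500 / 0.051² ≈ 199.31 → 200.
At ±2.3%: n = 1.440² × 0.2500 / 0.023² ≈ 979.96 → 980.
Additional respondents: 980 − 200 = 780.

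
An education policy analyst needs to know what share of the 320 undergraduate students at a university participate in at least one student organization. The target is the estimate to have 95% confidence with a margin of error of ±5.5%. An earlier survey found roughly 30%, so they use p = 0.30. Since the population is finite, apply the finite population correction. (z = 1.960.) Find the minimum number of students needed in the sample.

146

Unadjusted: n₀ = 1.960² × 0.30 × 0.70 / 0.055² ≈ 266.69, so n₀ = 267.
Finite population correction with N = 320: n = n₀ / (1 + (n₀−1)/N) = 267 / (1 + 266/320) = 267 / 1.8313 ≈ 145.80.
Rounding up, n = 146.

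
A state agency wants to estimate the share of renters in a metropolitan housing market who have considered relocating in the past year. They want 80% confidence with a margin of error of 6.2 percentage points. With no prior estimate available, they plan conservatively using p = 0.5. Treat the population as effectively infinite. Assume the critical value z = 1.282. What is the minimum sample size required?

With p = 0.5, p(1−p) = 0.25.
n = z²·p(1−p)/E² = 1.282² × 0.2500 / 0.062² = 1.6435 × 0.2500 / 0.003844 ≈ 106.89.
Rounding up gives n = 107.

107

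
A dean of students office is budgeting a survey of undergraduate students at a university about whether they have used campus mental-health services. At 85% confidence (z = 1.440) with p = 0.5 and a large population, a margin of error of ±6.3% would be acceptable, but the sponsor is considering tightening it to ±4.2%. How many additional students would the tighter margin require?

163

At ±6.3%: n = 1.440² × 0.2500 / 0.063² ≈ 130.61 → 131.
At ±4.2%: n = 1.440² × 0.2500 / 0.042² ≈ 293.88 → 294.
Additional respondents: 294 − 131 = 163.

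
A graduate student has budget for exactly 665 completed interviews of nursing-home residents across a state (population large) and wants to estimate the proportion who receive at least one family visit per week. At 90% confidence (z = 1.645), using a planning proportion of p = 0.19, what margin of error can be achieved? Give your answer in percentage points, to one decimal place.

SE(p̂) = √[p(1−p)/n] = √[0.1539/665] = 0.01521.
E = z × SE = 1.645 × 0.01521 = 0.02503, or 2.5 percentage points.

2.5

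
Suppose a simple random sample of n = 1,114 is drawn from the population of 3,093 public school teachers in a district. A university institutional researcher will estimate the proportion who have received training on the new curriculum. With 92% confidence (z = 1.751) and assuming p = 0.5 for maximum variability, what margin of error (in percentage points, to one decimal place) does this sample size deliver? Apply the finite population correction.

Finite-population factor: (N−n)/(N−1) = (3093−1114)/(3093−1) = 0.6400.
SE(p̂) = √[p(1−p)/n · (N−n)/(N−1)] = √[0.2500/1114 × 0.6400] = 0.01198.
E = z × SE = 1.751 × 0.01198 = 0.02099 ≈ 2.1 percentage points.

2.1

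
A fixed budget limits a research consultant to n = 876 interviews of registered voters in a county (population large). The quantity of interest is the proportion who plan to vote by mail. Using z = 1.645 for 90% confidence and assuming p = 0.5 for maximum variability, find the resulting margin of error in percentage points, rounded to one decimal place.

2.8

SE(p̂) = √[p(1−p)/n] = √[0.2500/876] = 0.01689.
E = z × SE = 1.645 × 0.01689 = 0.02779, or 2.8 percentage points.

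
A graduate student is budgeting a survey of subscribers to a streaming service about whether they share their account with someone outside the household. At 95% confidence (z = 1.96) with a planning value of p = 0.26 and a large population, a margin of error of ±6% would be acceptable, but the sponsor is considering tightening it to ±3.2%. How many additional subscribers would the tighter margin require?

516

At ±6%: n = 1.96² × 0.1924 / 0.060² ≈ 205.31 → 206.
At ±3.2%: n = 1.96² × 0.1924 / 0.032² ≈ 721.80 → 722.
Additional respondents: 722 − 206 = 516.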